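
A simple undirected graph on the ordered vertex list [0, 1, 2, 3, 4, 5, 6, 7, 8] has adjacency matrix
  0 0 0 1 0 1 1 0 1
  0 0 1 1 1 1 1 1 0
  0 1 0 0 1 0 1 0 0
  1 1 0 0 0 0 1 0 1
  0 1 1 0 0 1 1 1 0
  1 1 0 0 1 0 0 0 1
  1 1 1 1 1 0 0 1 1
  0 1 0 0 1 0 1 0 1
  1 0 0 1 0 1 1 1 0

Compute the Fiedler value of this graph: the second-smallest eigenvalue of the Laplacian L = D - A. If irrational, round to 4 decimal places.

With the vertex order [0, 1, 2, 3, 4, 5, 6, 7, 8], the degrees are [4, 6, 3, 4, 5, 4, 7, 4, 5], giving D = diag(4, 6, 3, 4, 5, 4, 7, 4, 5) and L = D - A. The sorted Laplacian eigenvalues are [0, 2.2830, 3.4929, 3.7138, 4.8802, 5.5861, 6.3873, 7.3752, 8.2816]; the algebraic connectivity is the second entry, 2.2830. By the matrix-tree theorem the graph has (1/9) * product of the nonzero eigenvalues = 34996 spanning trees.

2.2830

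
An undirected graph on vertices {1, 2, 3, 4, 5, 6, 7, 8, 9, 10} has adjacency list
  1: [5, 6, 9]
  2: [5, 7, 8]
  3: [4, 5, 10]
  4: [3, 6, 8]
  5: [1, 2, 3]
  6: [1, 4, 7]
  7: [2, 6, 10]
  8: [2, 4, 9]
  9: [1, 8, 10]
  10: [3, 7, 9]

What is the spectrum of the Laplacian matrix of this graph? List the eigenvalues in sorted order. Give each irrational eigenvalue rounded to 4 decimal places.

With the vertex order [1, 2, 3, 4, 5, 6, 7, 8, 9, 10], the degrees are [3, 3, 3, 3, 3, 3, 3, 3, 3, 3], giving D = diag(3, 3, 3, 3, 3, 3, 3, 3, 3, 3) and L = D - A. Since every row of L sums to 0, the all-ones vector is in the kernel and 0 is an eigenvalue. There is one zero in the spectrum, matching the 1 component.

[0, 2, 2, 2, 2, 2, 5, 5, 5, 5]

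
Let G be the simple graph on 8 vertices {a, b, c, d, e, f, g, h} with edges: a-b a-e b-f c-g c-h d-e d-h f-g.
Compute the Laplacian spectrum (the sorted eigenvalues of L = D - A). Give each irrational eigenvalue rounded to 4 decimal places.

[0, 0.5858, 0.5858, 2, 2, 3.4142, 3.4142, 4]

Reading degrees in the order [a, b, c, d, e, f, g, h] gives [2, 2, 2, 2, 2, 2, 2, 2]; set D = diag(2, 2, 2, 2, 2, 2, 2, 2) and form L = D - A. Diagonalising L (or applying a numerical eigensolver to the 8x8 matrix) gives the spectrum above. The single zero eigenvalue shows the graph is connected. The largest eigenvalue, 4, is at most the vertex count 8.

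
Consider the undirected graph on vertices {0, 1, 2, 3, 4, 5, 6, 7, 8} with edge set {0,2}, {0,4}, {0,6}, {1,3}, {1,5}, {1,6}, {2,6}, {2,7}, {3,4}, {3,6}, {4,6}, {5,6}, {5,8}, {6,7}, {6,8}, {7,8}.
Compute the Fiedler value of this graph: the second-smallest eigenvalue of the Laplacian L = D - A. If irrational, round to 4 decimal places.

1.5858

Each diagonal entry of L is the vertex degree and each off-diagonal entry is -1 where an edge is present, 0 otherwise; in the order [0, 1, 2, 3, 4, 5, 6, 7, 8] the diagonal is [3, 3, 3, 3, 3, 3, 8, 3, 3]. The smallest Laplacian eigenvalue is always 0. The next one, lambda_2 = 1.5858, measures how hard the graph is to disconnect: larger values mean better connectivity. The largest eigenvalue, 9, is at most the vertex count 9.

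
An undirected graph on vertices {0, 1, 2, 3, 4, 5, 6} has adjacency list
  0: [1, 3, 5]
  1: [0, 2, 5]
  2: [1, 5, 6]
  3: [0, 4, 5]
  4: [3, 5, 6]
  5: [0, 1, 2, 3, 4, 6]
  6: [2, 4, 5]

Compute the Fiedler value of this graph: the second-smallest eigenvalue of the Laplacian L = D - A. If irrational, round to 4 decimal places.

2

Reading degrees in the order [0, 1, 2, 3, 4, 5, 6] gives [3, 3, 3, 3, 3, 6, 3]; set D = diag(3, 3, 3, 3, 3, 6, 3) and form L = D - A. The sorted Laplacian eigenvalues are [0, 2, 2, 4, 4, 5, 7]; the algebraic connectivity is the second entry, 2. There is one zero in the spectrum, matching the 1 component. By the matrix-tree theorem the graph has (1/7) * product of the nonzero eigenvalues = 320 spanning trees.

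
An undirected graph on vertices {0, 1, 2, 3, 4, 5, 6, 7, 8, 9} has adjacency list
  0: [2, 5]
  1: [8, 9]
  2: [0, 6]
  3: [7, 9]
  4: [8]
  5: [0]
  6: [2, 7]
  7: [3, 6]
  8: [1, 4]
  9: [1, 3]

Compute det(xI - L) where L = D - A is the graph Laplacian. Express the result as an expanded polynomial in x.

Each diagonal entry of L is the vertex degree and each off-diagonal entry is -1 where an edge is present, 0 otherwise; in the order [0, 1, 2, 3, 4, 5, 6, 7, 8, 9] the diagonal is [2, 2, 2, 2, 1, 1, 2, 2, 2, 2]. Computing det(xI - L) by cofactor expansion (or equivalently via sum-over-permutations) gives x^10 - 18x^9 + 136x^8 - 560x^7 + 1365x^6 - 2002x^5 + 1716x^4 - 792x^3 + 165x^2 - 10x. Since p(0) = det(-L) = 0, x divides p(x).

x^10 - 18x^9 + 136x^8 - 560x^7 + 1365x^6 - 2002x^5 + 1716x^4 - 792x^3 + 165x^2 - 10x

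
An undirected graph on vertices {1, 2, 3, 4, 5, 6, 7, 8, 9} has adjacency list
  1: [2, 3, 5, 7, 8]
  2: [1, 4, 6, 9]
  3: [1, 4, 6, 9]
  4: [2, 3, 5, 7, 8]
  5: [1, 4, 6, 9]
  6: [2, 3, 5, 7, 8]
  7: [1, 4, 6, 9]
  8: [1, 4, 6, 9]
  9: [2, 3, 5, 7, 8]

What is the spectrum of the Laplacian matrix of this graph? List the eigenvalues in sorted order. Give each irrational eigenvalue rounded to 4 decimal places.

[0, 4, 4, 4, 4, 5, 5, 5, 9]

Reading degrees in the order [1, 2, 3, 4, 5, 6, 7, 8, 9] gives [5, 4, 4, 5, 4, 5, 4, 4, 5]; set D = diag(5, 4, 4, 5, 4, 5, 4, 4, 5) and form L = D - A. L is symmetric positive semidefinite, so every eigenvalue is real and nonnegative. The eigenvalues sum to 40, which equals trace(L) = 2|E|. By the matrix-tree theorem the graph has (1/9) * product of the nonzero eigenvalues = 32000 spanning trees.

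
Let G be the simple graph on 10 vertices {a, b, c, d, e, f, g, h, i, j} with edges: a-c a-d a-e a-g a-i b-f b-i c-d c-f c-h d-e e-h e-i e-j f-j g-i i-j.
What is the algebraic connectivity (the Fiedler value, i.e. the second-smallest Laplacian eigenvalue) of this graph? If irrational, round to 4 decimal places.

Reading degrees in the order [a, b, c, d, e, f, g, h, i, j] gives [5, 2, 4, 3, 5, 3, 2, 2, 5, 3]; set D = diag(5, 2, 4, 3, 5, 3, 2, 2, 5, 3) and form L = D - A. Computing the eigenvalues of L and sorting gives [0, 1.2427, 1.4668, 2.3268, 2.4873, 3.0761, 4.8668, 5.3461, 6.4902, 6.6971]. The Fiedler value lambda_2 = 1.2427 is strictly positive, so the graph is connected. By the matrix-tree theorem the graph has (1/10) * product of the nonzero eigenvalues = 3670 spanning trees.

1.2427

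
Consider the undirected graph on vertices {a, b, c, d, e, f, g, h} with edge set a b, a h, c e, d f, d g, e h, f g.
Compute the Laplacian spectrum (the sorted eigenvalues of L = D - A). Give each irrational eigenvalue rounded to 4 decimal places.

Reading degrees in the order [a, b, c, d, e, f, g, h] gives [2, 1, 1, 2, 2, 2, 2, 2]; set D = diag(2, 1, 1, 2, 2, 2, 2, 2) and form L = D - A. The multiplicity of 0 as a Laplacian eigenvalue equals the number of connected components. The 2 zero eigenvalues correspond to the 2 connected components. The largest eigenvalue, 3.6180, is at most the vertex count 8. There are 2 zeros in the spectrum, matching the 2 components.

[0, 0, 0.3820, 1.3820, 2.6180, 3, 3, 3.6180]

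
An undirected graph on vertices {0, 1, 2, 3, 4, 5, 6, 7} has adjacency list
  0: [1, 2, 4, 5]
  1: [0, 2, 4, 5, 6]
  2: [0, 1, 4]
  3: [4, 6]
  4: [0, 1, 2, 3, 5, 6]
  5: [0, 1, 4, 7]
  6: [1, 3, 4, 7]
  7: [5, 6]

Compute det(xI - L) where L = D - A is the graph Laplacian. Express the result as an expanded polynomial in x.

With the vertex order [0, 1, 2, 3, 4, 5, 6, 7], the degrees are [4, 5, 3, 2, 6, 4, 4, 2], giving D = diag(4, 5, 3, 2, 6, 4, 4, 2) and L = D - A. Computing det(xI - L) by cofactor expansion (or equivalently via sum-over-permutations) gives x^8 - 30x^7 + 372x^6 - 2460x^5 + 9317x^4 - 20078x^3 + 22649x^2 - 10304x. The constant term is 0 because L is singular (the all-ones vector lies in its kernel). The eigenvalues sum to 30, which equals trace(L) = 2|E|.

x^8 - 30x^7 + 372x^6 - 2460x^5 + 9317x^4 - 20078x^3 + 22649x^2 - 10304x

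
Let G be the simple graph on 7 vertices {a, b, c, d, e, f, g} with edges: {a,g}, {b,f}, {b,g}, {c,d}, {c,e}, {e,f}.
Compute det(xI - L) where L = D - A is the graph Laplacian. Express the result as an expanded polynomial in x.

Each diagonal entry of L is the vertex degree and each off-diagonal entry is -1 where an edge is present, 0 otherwise; in the order [a, b, c, d, e, f, g] the diagonal is [1, 2, 2, 1, 2, 2, 2]. L has integer entries, so p(x) = det(xI - L) has integer coefficients. Expanding the determinant yields x^7 - 12x^6 + 55x^5 - 120x^4 + 126x^3 - 56x^2 + 7x. The constant term is 0 because L is singular (the all-ones vector lies in its kernel). The largest eigenvalue, 3.8019, is at most the vertex count 7.

x^7 - 12x^6 + 55x^5 - 120x^4 + 126x^3 - 56x^2 + 7x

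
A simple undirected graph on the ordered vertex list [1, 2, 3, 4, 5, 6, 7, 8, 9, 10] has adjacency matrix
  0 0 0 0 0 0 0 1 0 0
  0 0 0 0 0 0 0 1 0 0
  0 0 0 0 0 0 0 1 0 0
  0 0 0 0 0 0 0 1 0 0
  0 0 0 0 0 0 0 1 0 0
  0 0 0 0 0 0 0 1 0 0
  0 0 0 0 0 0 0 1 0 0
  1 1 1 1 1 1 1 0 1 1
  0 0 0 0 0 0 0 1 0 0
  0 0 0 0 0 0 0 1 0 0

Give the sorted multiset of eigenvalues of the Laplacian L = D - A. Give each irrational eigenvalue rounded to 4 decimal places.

Each diagonal entry of L is the vertex degree and each off-diagonal entry is -1 where an edge is present, 0 otherwise; in the order [1, 2, 3, 4, 5, 6, 7, 8, 9, 10] the diagonal is [1, 1, 1, 1, 1, 1, 1, 9, 1, 1]. L is symmetric positive semidefinite, so every eigenvalue is real and nonnegative. By the matrix-tree theorem the graph has (1/10) * product of the nonzero eigenvalues = 1 spanning tree. The largest eigenvalue, 10, is at most the vertex count 10.

[0, 1, 1, 1, 1, 1, 1, 1, 1, 10]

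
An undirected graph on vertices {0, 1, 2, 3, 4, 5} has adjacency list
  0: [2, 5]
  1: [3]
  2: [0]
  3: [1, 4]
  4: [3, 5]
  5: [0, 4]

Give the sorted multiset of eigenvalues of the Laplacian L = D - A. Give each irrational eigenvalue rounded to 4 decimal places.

[0, 0.2679, 1, 2, 3, 3.7321]

Reading degrees in the order [0, 1, 2, 3, 4, 5] gives [2, 1, 1, 2, 2, 2]; set D = diag(2, 1, 1, 2, 2, 2) and form L = D - A. L is symmetric positive semidefinite, so every eigenvalue is real and nonnegative. The eigenvalues sum to 10, which equals trace(L) = 2|E|.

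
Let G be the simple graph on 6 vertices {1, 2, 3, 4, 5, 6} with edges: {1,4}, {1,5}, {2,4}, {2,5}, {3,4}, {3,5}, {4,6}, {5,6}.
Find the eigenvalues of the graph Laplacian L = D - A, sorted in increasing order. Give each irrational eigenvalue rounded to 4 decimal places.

Each diagonal entry of L is the vertex degree and each off-diagonal entry is -1 where an edge is present, 0 otherwise; in the order [1, 2, 3, 4, 5, 6] the diagonal is [2, 2, 2, 4, 4, 2]. Since every row of L sums to 0, the all-ones vector is in the kernel and 0 is an eigenvalue. The eigenvalues sum to 16, which equals trace(L) = 2|E|. By the matrix-tree theorem the graph has (1/6) * product of the nonzero eigenvalues = 32 spanning trees.

[0, 2, 2, 2, 4, 6]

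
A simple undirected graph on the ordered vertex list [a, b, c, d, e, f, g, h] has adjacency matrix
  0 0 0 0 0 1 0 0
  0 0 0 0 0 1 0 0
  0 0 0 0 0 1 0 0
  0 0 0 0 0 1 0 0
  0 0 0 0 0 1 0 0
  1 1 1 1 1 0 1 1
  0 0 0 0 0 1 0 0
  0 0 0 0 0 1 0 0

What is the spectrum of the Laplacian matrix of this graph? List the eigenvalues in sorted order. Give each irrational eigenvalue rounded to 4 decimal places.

[0, 1, 1, 1, 1, 1, 1, 8]

With the vertex order [a, b, c, d, e, f, g, h], the degrees are [1, 1, 1, 1, 1, 7, 1, 1], giving D = diag(1, 1, 1, 1, 1, 7, 1, 1) and L = D - A. L is symmetric positive semidefinite, so every eigenvalue is real and nonnegative. The single zero eigenvalue shows the graph is connected. There is one zero in the spectrum, matching the 1 component.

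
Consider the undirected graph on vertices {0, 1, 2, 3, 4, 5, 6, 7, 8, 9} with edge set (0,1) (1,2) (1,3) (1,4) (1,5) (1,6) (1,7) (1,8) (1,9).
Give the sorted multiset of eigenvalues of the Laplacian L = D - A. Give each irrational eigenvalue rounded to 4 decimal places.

[0, 1, 1, 1, 1, 1, 1, 1, 1, 10]

With the vertex order [0, 1, 2, 3, 4, 5, 6, 7, 8, 9], the degrees are [1, 9, 1, 1, 1, 1, 1, 1, 1, 1], giving D = diag(1, 9, 1, 1, 1, 1, 1, 1, 1, 1) and L = D - A. Diagonalising L (or applying a numerical eigensolver to the 10x10 matrix) gives the spectrum above. There is one zero in the spectrum, matching the 1 component. The largest eigenvalue, 10, is at most the vertex count 10.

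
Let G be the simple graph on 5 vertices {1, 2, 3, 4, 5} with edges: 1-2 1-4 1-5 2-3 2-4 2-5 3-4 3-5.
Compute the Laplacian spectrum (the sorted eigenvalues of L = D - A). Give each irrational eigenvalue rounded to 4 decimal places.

[0, 3, 3, 5, 5]

With the vertex order [1, 2, 3, 4, 5], the degrees are [3, 4, 3, 3, 3], giving D = diag(3, 4, 3, 3, 3) and L = D - A. Since every row of L sums to 0, the all-ones vector is in the kernel and 0 is an eigenvalue. The single zero eigenvalue shows the graph is connected.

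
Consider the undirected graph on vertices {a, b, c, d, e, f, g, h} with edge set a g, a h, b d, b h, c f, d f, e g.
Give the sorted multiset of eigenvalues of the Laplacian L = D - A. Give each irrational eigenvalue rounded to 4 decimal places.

[0, 0.1522, 0.5858, 1.2346, 2, 2.7654, 3.4142, 3.8478]

With the vertex order [a, b, c, d, e, f, g, h], the degrees are [2, 2, 1, 2, 1, 2, 2, 2], giving D = diag(2, 2, 1, 2, 1, 2, 2, 2) and L = D - A. Since every row of L sums to 0, the all-ones vector is in the kernel and 0 is an eigenvalue. The largest eigenvalue, 3.8478, is at most the vertex count 8.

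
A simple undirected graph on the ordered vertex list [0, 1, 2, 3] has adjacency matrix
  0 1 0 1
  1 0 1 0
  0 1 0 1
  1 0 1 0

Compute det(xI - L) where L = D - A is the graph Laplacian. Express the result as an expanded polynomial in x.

x^4 - 8x^3 + 20x^2 - 16x

Reading degrees in the order [0, 1, 2, 3] gives [2, 2, 2, 2]; set D = diag(2, 2, 2, 2) and form L = D - A. The eigenvalues of L are [0, 2, 2, 4]; the characteristic polynomial is the product of (x - lambda_i), which multiplies out to x^4 - 8x^3 + 20x^2 - 16x. Since p(0) = det(-L) = 0, x divides p(x). The largest eigenvalue, 4, is at most the vertex count 4.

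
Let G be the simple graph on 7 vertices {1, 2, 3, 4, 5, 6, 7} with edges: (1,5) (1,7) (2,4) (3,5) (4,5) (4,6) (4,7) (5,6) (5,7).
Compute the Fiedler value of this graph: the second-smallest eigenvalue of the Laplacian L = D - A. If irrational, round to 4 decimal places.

With the vertex order [1, 2, 3, 4, 5, 6, 7], the degrees are [2, 1, 1, 4, 5, 2, 3], giving D = diag(2, 1, 1, 4, 5, 2, 3) and L = D - A. The smallest Laplacian eigenvalue is always 0. The next one, lambda_2 = 0.7611, measures how hard the graph is to disconnect: larger values mean better connectivity. There is one zero in the spectrum, matching the 1 component.

0.7611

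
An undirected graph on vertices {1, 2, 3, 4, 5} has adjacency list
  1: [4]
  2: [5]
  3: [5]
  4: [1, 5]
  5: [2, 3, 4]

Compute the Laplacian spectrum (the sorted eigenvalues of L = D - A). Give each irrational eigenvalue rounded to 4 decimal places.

Reading degrees in the order [1, 2, 3, 4, 5] gives [1, 1, 1, 2, 3]; set D = diag(1, 1, 1, 2, 3) and form L = D - A. Since every row of L sums to 0, the all-ones vector is in the kernel and 0 is an eigenvalue. The single zero eigenvalue shows the graph is connected.

[0, 0.5188, 1, 2.3111, 4.1701]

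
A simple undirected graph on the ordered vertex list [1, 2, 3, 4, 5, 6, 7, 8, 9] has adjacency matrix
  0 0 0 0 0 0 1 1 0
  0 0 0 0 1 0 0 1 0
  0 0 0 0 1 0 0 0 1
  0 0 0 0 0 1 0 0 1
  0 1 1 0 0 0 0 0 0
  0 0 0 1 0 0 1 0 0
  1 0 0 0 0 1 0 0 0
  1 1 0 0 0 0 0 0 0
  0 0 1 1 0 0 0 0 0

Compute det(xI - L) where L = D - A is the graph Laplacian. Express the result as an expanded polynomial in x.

Each diagonal entry of L is the vertex degree and each off-diagonal entry is -1 where an edge is present, 0 otherwise; in the order [1, 2, 3, 4, 5, 6, 7, 8, 9] the diagonal is [2, 2, 2, 2, 2, 2, 2, 2, 2]. L has integer entries, so p(x) = det(xI - L) has integer coefficients. Expanding the determinant yields x^9 - 18x^8 + 135x^7 - 546x^6 + 1287x^5 - 1782x^4 + 1386x^3 - 540x^2 + 81x. The constant term is 0 because L is singular (the all-ones vector lies in its kernel). The largest eigenvalue, 3.8794, is at most the vertex count 9. There is one zero in the spectrum, matching the 1 component.

x^9 - 18x^8 + 135x^7 - 546x^6 + 1287x^5 - 1782x^4 + 1386x^3 - 540x^2 + 81x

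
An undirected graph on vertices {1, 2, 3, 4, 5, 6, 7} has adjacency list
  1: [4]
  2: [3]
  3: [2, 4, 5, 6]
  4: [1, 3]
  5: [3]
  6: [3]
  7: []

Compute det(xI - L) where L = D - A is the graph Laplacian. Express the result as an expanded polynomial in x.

x^7 - 10x^6 + 33x^5 - 46x^4 + 28x^3 - 6x^2

With the vertex order [1, 2, 3, 4, 5, 6, 7], the degrees are [1, 1, 4, 2, 1, 1, 0], giving D = diag(1, 1, 4, 2, 1, 1, 0) and L = D - A. L has integer entries, so p(x) = det(xI - L) has integer coefficients. Expanding the determinant yields x^7 - 10x^6 + 33x^5 - 46x^4 + 28x^3 - 6x^2. Since p(0) = det(-L) = 0, x divides p(x). The largest eigenvalue, 5.0861, is at most the vertex count 7. There are 2 zeros in the spectrum, matching the 2 components.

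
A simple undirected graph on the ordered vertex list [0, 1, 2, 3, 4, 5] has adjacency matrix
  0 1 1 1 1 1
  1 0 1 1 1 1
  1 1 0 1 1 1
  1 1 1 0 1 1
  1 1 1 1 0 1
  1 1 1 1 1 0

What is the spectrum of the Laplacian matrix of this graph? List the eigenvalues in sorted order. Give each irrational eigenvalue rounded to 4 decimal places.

Reading degrees in the order [0, 1, 2, 3, 4, 5] gives [5, 5, 5, 5, 5, 5]; set D = diag(5, 5, 5, 5, 5, 5) and form L = D - A. The multiplicity of 0 as a Laplacian eigenvalue equals the number of connected components. The largest eigenvalue, 6, is at most the vertex count 6.

[0, 6, 6, 6, 6, 6]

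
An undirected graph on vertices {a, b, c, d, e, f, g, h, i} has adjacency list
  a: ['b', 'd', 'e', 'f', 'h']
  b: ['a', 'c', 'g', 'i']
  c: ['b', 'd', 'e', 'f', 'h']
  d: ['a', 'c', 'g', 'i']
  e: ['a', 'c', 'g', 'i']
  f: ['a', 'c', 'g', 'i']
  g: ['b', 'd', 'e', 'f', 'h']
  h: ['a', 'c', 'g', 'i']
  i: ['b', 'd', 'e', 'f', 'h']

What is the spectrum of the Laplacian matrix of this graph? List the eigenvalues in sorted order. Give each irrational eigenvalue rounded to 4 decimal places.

Each diagonal entry of L is the vertex degree and each off-diagonal entry is -1 where an edge is present, 0 otherwise; in the order [a, b, c, d, e, f, g, h, i] the diagonal is [5, 4, 5, 4, 4, 4, 5, 4, 5]. Since every row of L sums to 0, the all-ones vector is in the kernel and 0 is an eigenvalue. There is one zero in the spectrum, matching the 1 component. The eigenvalues sum to 40, which equals trace(L) = 2|E|.

[0, 4, 4, 4, 4, 5, 5, 5, 9]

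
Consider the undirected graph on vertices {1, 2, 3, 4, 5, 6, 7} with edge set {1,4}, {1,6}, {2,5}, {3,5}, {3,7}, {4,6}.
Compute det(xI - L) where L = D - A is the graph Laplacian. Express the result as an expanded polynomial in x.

x^7 - 12x^6 + 55x^5 - 118x^4 + 114x^3 - 36x^2

Reading degrees in the order [1, 2, 3, 4, 5, 6, 7] gives [2, 1, 2, 2, 2, 2, 1]; set D = diag(2, 1, 2, 2, 2, 2, 1) and form L = D - A. Computing det(xI - L) by cofactor expansion (or equivalently via sum-over-permutations) gives x^7 - 12x^6 + 55x^5 - 118x^4 + 114x^3 - 36x^2. The constant term is 0 because L is singular (the all-ones vector lies in its kernel). There are 2 zeros in the spectrum, matching the 2 components.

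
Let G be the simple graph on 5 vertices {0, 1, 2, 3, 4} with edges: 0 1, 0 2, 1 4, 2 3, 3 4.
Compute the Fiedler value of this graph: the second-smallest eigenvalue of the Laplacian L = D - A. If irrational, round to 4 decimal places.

1.3820

With the vertex order [0, 1, 2, 3, 4], the degrees are [2, 2, 2, 2, 2], giving D = diag(2, 2, 2, 2, 2) and L = D - A. The smallest Laplacian eigenvalue is always 0. The next one, lambda_2 = 1.3820, measures how hard the graph is to disconnect: larger values mean better connectivity. The largest eigenvalue, 3.6180, is at most the vertex count 5.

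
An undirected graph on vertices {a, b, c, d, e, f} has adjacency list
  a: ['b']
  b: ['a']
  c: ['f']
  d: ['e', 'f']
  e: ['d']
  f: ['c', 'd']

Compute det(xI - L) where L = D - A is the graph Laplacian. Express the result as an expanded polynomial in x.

Each diagonal entry of L is the vertex degree and each off-diagonal entry is -1 where an edge is present, 0 otherwise; in the order [a, b, c, d, e, f] the diagonal is [1, 1, 1, 2, 1, 2]. Computing det(xI - L) by cofactor expansion (or equivalently via sum-over-permutations) gives x^6 - 8x^5 + 22x^4 - 24x^3 + 8x^2. Since p(0) = det(-L) = 0, x divides p(x). The eigenvalues sum to 8, which equals trace(L) = 2|E|.

x^6 - 8x^5 + 22x^4 - 24x^3 + 8x^2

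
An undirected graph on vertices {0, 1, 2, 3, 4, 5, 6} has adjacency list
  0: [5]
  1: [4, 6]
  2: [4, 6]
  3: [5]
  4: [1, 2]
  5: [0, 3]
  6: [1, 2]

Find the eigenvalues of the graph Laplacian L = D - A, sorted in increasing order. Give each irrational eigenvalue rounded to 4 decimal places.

Reading degrees in the order [0, 1, 2, 3, 4, 5, 6] gives [1, 2, 2, 1, 2, 2, 2]; set D = diag(1, 2, 2, 1, 2, 2, 2) and form L = D - A. The multiplicity of 0 as a Laplacian eigenvalue equals the number of connected components. The 2 zero eigenvalues correspond to the 2 connected components. There are 2 zeros in the spectrum, matching the 2 components. The largest eigenvalue, 4, is at most the vertex count 7.

[0, 0, 1, 2, 2, 3, 4]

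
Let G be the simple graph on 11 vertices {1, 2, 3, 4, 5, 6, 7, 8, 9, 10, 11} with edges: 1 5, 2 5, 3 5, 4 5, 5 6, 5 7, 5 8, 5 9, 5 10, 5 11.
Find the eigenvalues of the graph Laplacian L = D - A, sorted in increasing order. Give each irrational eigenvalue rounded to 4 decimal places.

[0, 1, 1, 1, 1, 1, 1, 1, 1, 1, 11]

With the vertex order [1, 2, 3, 4, 5, 6, 7, 8, 9, 10, 11], the degrees are [1, 1, 1, 1, 10, 1, 1, 1, 1, 1, 1], giving D = diag(1, 1, 1, 1, 10, 1, 1, 1, 1, 1, 1) and L = D - A. L is symmetric positive semidefinite, so every eigenvalue is real and nonnegative. The single zero eigenvalue shows the graph is connected.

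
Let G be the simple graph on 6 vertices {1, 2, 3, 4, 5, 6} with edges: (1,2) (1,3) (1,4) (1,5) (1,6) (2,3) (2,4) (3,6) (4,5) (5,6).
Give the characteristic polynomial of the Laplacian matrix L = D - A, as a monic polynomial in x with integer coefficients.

x^6 - 20x^5 + 155x^4 - 580x^3 + 1045x^2 - 726x

Each diagonal entry of L is the vertex degree and each off-diagonal entry is -1 where an edge is present, 0 otherwise; in the order [1, 2, 3, 4, 5, 6] the diagonal is [5, 3, 3, 3, 3, 3]. L has integer entries, so p(x) = det(xI - L) has integer coefficients. Expanding the determinant yields x^6 - 20x^5 + 155x^4 - 580x^3 + 1045x^2 - 726x. The constant term is 0 because L is singular (the all-ones vector lies in its kernel). The eigenvalues sum to 20, which equals trace(L) = 2|E|.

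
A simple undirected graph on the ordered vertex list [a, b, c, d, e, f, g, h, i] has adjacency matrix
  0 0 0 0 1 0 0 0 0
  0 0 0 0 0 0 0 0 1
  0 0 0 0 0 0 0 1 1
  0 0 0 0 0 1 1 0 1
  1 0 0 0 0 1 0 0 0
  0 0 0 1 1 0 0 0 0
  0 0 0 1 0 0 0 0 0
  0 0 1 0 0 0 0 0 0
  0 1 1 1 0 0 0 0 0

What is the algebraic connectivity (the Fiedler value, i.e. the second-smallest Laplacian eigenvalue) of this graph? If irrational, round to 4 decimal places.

0.1862

Each diagonal entry of L is the vertex degree and each off-diagonal entry is -1 where an edge is present, 0 otherwise; in the order [a, b, c, d, e, f, g, h, i] the diagonal is [1, 1, 2, 3, 2, 2, 1, 1, 3]. Computing the eigenvalues of L and sorting gives [0, 0.1862, 0.4822, 0.7043, 1.4073, 2.1338, 2.8532, 3.5372, 4.6958]. The Fiedler value lambda_2 = 0.1862 is strictly positive, so the graph is connected. The largest eigenvalue, 4.6958, is at most the vertex count 9.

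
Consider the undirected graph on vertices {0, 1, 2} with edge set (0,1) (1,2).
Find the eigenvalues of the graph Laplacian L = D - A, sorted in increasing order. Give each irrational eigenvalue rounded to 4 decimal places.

Each diagonal entry of L is the vertex degree and each off-diagonal entry is -1 where an edge is present, 0 otherwise; in the order [0, 1, 2] the diagonal is [1, 2, 1]. Since every row of L sums to 0, the all-ones vector is in the kernel and 0 is an eigenvalue.

[0, 1, 3]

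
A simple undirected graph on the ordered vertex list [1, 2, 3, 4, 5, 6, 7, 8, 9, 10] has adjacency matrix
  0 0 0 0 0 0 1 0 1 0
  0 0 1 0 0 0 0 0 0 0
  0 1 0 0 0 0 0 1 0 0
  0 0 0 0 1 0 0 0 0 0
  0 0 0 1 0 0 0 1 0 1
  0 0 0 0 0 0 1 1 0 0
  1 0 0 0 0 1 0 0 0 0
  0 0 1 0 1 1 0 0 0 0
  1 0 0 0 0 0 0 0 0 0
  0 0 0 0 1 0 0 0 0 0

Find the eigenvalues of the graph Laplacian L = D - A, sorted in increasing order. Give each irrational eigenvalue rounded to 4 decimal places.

[0, 0.1566, 0.3280, 0.8452, 1, 1.7534, 2.4520, 3.1820, 3.5756, 4.7070]

Each diagonal entry of L is the vertex degree and each off-diagonal entry is -1 where an edge is present, 0 otherwise; in the order [1, 2, 3, 4, 5, 6, 7, 8, 9, 10] the diagonal is [2, 1, 2, 1, 3, 2, 2, 3, 1, 1]. The multiplicity of 0 as a Laplacian eigenvalue equals the number of connected components. The single zero eigenvalue shows the graph is connected.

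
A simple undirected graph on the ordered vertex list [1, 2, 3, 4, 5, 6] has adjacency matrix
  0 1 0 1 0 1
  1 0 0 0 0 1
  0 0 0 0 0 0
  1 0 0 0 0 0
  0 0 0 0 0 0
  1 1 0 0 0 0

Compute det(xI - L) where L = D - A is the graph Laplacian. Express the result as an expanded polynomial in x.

With the vertex order [1, 2, 3, 4, 5, 6], the degrees are [3, 2, 0, 1, 0, 2], giving D = diag(3, 2, 0, 1, 0, 2) and L = D - A. The eigenvalues of L are [0, 0, 0, 1, 3, 4]; the characteristic polynomial is the product of (x - lambda_i), which multiplies out to x^6 - 8x^5 + 19x^4 - 12x^3. Since p(0) = det(-L) = 0, x divides p(x). The largest eigenvalue, 4, is at most the vertex count 6.

x^6 - 8x^5 + 19x^4 - 12x^3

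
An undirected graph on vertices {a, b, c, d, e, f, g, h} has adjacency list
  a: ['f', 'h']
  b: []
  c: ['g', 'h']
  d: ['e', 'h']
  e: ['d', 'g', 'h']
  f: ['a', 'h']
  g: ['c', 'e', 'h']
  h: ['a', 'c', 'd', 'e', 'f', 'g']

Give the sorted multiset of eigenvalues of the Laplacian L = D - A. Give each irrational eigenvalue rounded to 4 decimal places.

With the vertex order [a, b, c, d, e, f, g, h], the degrees are [2, 0, 2, 2, 3, 2, 3, 6], giving D = diag(2, 0, 2, 2, 3, 2, 3, 6) and L = D - A. Diagonalising L (or applying a numerical eigensolver to the 8x8 matrix) gives the spectrum above. The 2 zero eigenvalues correspond to the 2 connected components.

[0, 0, 1, 1.5858, 3, 3, 4.4142, 7]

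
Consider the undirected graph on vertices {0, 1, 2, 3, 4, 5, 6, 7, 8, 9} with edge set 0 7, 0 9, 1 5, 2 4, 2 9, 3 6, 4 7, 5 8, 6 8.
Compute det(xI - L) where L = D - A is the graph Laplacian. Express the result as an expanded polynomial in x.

With the vertex order [0, 1, 2, 3, 4, 5, 6, 7, 8, 9], the degrees are [2, 1, 2, 1, 2, 2, 2, 2, 2, 2], giving D = diag(2, 1, 2, 1, 2, 2, 2, 2, 2, 2) and L = D - A. L has integer entries, so p(x) = det(xI - L) has integer coefficients. Expanding the determinant yields x^10 - 18x^9 + 136x^8 - 560x^7 + 1365x^6 - 2000x^5 + 1700x^4 - 750x^3 + 125x^2. Since p(0) = det(-L) = 0, x divides p(x). There are 2 zeros in the spectrum, matching the 2 components. The eigenvalues sum to 18, which equals trace(L) = 2|E|.

x^10 - 18x^9 + 136x^8 - 560x^7 + 1365x^6 - 2000x^5 + 1700x^4 - 750x^3 + 125x^2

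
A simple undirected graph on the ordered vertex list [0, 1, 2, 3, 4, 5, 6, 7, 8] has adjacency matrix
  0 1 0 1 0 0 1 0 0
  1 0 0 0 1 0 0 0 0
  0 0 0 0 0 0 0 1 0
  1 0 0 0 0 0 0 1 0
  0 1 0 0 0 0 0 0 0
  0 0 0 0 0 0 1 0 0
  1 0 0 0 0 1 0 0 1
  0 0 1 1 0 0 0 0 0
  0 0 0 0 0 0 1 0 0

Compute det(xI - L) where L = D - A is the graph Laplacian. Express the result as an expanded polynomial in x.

Reading degrees in the order [0, 1, 2, 3, 4, 5, 6, 7, 8] gives [3, 2, 1, 2, 1, 1, 3, 2, 1]; set D = diag(3, 2, 1, 2, 1, 1, 3, 2, 1) and form L = D - A. L has integer entries, so p(x) = det(xI - L) has integer coefficients. Expanding the determinant yields x^9 - 16x^8 + 103x^7 - 344x^6 + 641x^5 - 668x^4 + 370x^3 - 96x^2 + 9x. Since p(0) = det(-L) = 0, x divides p(x). The largest eigenvalue, 4.7049, is at most the vertex count 9.

x^9 - 16x^8 + 103x^7 - 344x^6 + 641x^5 - 668x^4 + 370x^3 - 96x^2 + 9x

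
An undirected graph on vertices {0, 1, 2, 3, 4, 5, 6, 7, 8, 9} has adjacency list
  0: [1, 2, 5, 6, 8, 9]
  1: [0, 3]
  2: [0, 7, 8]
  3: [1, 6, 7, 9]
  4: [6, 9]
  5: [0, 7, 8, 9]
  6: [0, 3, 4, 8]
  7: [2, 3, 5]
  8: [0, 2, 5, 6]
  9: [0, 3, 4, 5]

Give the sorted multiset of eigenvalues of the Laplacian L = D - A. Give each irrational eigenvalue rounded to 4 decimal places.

[0, 1.4511, 1.6862, 2.6859, 3.1244, 3.5522, 4.2113, 5.6418, 6.2031, 7.4440]

With the vertex order [0, 1, 2, 3, 4, 5, 6, 7, 8, 9], the degrees are [6, 2, 3, 4, 2, 4, 4, 3, 4, 4], giving D = diag(6, 2, 3, 4, 2, 4, 4, 3, 4, 4) and L = D - A. Diagonalising L (or applying a numerical eigensolver to the 10x10 matrix) gives the spectrum above. By the matrix-tree theorem the graph has (1/10) * product of the nonzero eigenvalues = 8002 spanning trees.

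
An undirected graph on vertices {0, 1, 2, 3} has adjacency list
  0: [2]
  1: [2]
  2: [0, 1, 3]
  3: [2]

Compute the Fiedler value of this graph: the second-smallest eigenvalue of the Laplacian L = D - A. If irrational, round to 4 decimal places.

1

Each diagonal entry of L is the vertex degree and each off-diagonal entry is -1 where an edge is present, 0 otherwise; in the order [0, 1, 2, 3] the diagonal is [1, 1, 3, 1]. The smallest Laplacian eigenvalue is always 0. The next one, lambda_2 = 1, measures how hard the graph is to disconnect: larger values mean better connectivity. The eigenvalues sum to 6, which equals trace(L) = 2|E|.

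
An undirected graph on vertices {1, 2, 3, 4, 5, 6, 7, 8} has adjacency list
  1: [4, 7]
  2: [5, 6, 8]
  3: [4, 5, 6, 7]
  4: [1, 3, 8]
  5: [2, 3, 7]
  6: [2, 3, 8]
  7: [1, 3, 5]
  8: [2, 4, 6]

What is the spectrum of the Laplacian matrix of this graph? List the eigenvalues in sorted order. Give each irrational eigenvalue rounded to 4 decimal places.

Each diagonal entry of L is the vertex degree and each off-diagonal entry is -1 where an edge is present, 0 otherwise; in the order [1, 2, 3, 4, 5, 6, 7, 8] the diagonal is [2, 3, 4, 3, 3, 3, 3, 3]. Diagonalising L (or applying a numerical eigensolver to the 8x8 matrix) gives the spectrum above. The single zero eigenvalue shows the graph is connected. The eigenvalues sum to 24, which equals trace(L) = 2|E|. There is one zero in the spectrum, matching the 1 component.

[0, 1.1644, 1.8374, 3, 3.3625, 4, 4.8687, 5.7669]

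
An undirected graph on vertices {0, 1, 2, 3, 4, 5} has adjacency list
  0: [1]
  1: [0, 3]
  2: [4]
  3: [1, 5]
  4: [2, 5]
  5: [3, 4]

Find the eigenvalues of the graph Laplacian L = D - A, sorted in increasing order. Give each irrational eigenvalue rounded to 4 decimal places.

[0, 0.2679, 1, 2, 3, 3.7321]

With the vertex order [0, 1, 2, 3, 4, 5], the degrees are [1, 2, 1, 2, 2, 2], giving D = diag(1, 2, 1, 2, 2, 2) and L = D - A. Since every row of L sums to 0, the all-ones vector is in the kernel and 0 is an eigenvalue. The single zero eigenvalue shows the graph is connected.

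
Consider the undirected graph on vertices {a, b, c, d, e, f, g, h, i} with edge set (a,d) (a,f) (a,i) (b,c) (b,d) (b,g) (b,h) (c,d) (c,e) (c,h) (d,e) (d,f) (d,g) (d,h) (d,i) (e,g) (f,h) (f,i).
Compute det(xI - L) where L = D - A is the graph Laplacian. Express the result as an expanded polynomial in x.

x^9 - 36x^8 + 548x^7 - 4608x^6 + 23386x^5 - 73172x^4 + 137247x^3 - 140078x^2 + 58824x

Reading degrees in the order [a, b, c, d, e, f, g, h, i] gives [3, 4, 4, 8, 3, 4, 3, 4, 3]; set D = diag(3, 4, 4, 8, 3, 4, 3, 4, 3) and form L = D - A. Computing det(xI - L) by cofactor expansion (or equivalently via sum-over-permutations) gives x^9 - 36x^8 + 548x^7 - 4608x^6 + 23386x^5 - 73172x^4 + 137247x^3 - 140078x^2 + 58824x. The coefficient of x^8 equals -trace(L) = -36, matching the sum of degrees. The largest eigenvalue, 9, is at most the vertex count 9.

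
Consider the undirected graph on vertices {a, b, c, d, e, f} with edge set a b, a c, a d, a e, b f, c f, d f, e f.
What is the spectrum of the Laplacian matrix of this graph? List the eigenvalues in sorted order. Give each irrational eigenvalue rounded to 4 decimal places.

Each diagonal entry of L is the vertex degree and each off-diagonal entry is -1 where an edge is present, 0 otherwise; in the order [a, b, c, d, e, f] the diagonal is [4, 2, 2, 2, 2, 4]. Since every row of L sums to 0, the all-ones vector is in the kernel and 0 is an eigenvalue. The single zero eigenvalue shows the graph is connected. There is one zero in the spectrum, matching the 1 component. By the matrix-tree theorem the graph has (1/6) * product of the nonzero eigenvalues = 32 spanning trees.

[0, 2, 2, 2, 4, 6]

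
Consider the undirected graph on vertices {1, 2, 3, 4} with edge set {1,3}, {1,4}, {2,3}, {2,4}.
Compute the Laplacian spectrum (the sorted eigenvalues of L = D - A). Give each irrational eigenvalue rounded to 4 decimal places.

Each diagonal entry of L is the vertex degree and each off-diagonal entry is -1 where an edge is present, 0 otherwise; in the order [1, 2, 3, 4] the diagonal is [2, 2, 2, 2]. The multiplicity of 0 as a Laplacian eigenvalue equals the number of connected components. The single zero eigenvalue shows the graph is connected. By the matrix-tree theorem the graph has (1/4) * product of the nonzero eigenvalues = 4 spanning trees.

[0, 2, 2, 4]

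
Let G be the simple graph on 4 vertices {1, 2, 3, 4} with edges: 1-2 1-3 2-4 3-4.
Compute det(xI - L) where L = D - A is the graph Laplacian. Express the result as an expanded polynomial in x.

With the vertex order [1, 2, 3, 4], the degrees are [2, 2, 2, 2], giving D = diag(2, 2, 2, 2) and L = D - A. Computing det(xI - L) by cofactor expansion (or equivalently via sum-over-permutations) gives x^4 - 8x^3 + 20x^2 - 16x. Since p(0) = det(-L) = 0, x divides p(x). The largest eigenvalue, 4, is at most the vertex count 4. The eigenvalues sum to 8, which equals trace(L) = 2|E|.

x^4 - 8x^3 + 20x^2 - 16x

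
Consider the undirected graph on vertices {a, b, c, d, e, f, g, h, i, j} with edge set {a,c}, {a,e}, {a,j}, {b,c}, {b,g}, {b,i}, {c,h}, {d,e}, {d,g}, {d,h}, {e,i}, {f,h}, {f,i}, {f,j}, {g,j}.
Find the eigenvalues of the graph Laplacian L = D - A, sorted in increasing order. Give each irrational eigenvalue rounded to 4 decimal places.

[0, 2, 2, 2, 2, 2, 5, 5, 5, 5]

With the vertex order [a, b, c, d, e, f, g, h, i, j], the degrees are [3, 3, 3, 3, 3, 3, 3, 3, 3, 3], giving D = diag(3, 3, 3, 3, 3, 3, 3, 3, 3, 3) and L = D - A. L is symmetric positive semidefinite, so every eigenvalue is real and nonnegative. The single zero eigenvalue shows the graph is connected. There is one zero in the spectrum, matching the 1 component.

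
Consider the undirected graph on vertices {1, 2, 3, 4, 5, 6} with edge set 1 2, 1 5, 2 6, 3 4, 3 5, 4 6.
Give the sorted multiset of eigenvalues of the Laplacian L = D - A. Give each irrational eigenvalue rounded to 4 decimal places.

With the vertex order [1, 2, 3, 4, 5, 6], the degrees are [2, 2, 2, 2, 2, 2], giving D = diag(2, 2, 2, 2, 2, 2) and L = D - A. L is symmetric positive semidefinite, so every eigenvalue is real and nonnegative. The largest eigenvalue, 4, is at most the vertex count 6.

[0, 1, 1, 3, 3, 4]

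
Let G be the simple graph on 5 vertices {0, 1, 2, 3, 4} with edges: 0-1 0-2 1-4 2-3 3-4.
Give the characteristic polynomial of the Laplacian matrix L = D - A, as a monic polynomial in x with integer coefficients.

With the vertex order [0, 1, 2, 3, 4], the degrees are [2, 2, 2, 2, 2], giving D = diag(2, 2, 2, 2, 2) and L = D - A. L has integer entries, so p(x) = det(xI - L) has integer coefficients. Expanding the determinant yields x^5 - 10x^4 + 35x^3 - 50x^2 + 25x. The coefficient of x^4 equals -trace(L) = -10, matching the sum of degrees. The eigenvalues sum to 10, which equals trace(L) = 2|E|. The largest eigenvalue, 3.6180, is at most the vertex count 5.

x^5 - 10x^4 + 35x^3 - 50x^2 + 25x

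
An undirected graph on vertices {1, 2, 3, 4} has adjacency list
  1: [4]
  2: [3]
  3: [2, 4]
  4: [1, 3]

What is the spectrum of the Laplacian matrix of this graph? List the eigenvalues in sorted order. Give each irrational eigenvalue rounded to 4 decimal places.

[0, 0.5858, 2, 3.4142]

Reading degrees in the order [1, 2, 3, 4] gives [1, 1, 2, 2]; set D = diag(1, 1, 2, 2) and form L = D - A. Since every row of L sums to 0, the all-ones vector is in the kernel and 0 is an eigenvalue. The single zero eigenvalue shows the graph is connected. The largest eigenvalue, 3.4142, is at most the vertex count 4.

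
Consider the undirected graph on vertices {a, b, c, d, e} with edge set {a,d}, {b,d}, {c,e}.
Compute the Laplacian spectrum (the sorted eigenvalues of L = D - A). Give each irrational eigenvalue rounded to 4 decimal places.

Each diagonal entry of L is the vertex degree and each off-diagonal entry is -1 where an edge is present, 0 otherwise; in the order [a, b, c, d, e] the diagonal is [1, 1, 1, 2, 1]. Diagonalising L (or applying a numerical eigensolver to the 5x5 matrix) gives the spectrum above. The 2 zero eigenvalues correspond to the 2 connected components.

[0, 0, 1, 2, 3]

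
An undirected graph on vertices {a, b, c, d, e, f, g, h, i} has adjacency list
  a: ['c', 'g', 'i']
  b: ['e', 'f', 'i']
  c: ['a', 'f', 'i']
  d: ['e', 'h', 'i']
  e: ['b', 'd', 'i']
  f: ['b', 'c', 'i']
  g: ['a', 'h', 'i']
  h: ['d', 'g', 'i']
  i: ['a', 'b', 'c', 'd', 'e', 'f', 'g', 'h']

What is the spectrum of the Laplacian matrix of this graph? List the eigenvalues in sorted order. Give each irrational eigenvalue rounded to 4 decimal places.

Reading degrees in the order [a, b, c, d, e, f, g, h, i] gives [3, 3, 3, 3, 3, 3, 3, 3, 8]; set D = diag(3, 3, 3, 3, 3, 3, 3, 3, 8) and form L = D - A. Diagonalising L (or applying a numerical eigensolver to the 9x9 matrix) gives the spectrum above.

[0, 1.5858, 1.5858, 3, 3, 4.4142, 4.4142, 5, 9]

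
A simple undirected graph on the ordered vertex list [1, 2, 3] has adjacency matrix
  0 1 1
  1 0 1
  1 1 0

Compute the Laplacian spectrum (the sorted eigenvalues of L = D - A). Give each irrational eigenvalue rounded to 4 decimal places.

[0, 3, 3]

With the vertex order [1, 2, 3], the degrees are [2, 2, 2], giving D = diag(2, 2, 2) and L = D - A. The multiplicity of 0 as a Laplacian eigenvalue equals the number of connected components.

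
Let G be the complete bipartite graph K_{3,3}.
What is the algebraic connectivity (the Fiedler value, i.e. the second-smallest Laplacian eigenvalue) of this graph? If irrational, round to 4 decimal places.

The graph has 6 vertices and degree multiset [3, 3, 3, 3, 3, 3]; D is the diagonal matrix of degrees and L = D - A. The sorted Laplacian eigenvalues are [0, 3, 3, 3, 3, 6]; the algebraic connectivity is the second entry, 3. The largest eigenvalue, 6, is at most the vertex count 6.

3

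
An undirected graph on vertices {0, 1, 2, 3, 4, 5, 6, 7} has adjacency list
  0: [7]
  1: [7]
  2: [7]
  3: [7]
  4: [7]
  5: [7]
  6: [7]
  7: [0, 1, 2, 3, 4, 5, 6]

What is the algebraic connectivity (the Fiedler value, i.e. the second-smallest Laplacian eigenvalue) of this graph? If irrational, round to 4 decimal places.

1

Reading degrees in the order [0, 1, 2, 3, 4, 5, 6, 7] gives [1, 1, 1, 1, 1, 1, 1, 7]; set D = diag(1, 1, 1, 1, 1, 1, 1, 7) and form L = D - A. The sorted Laplacian eigenvalues are [0, 1, 1, 1, 1, 1, 1, 8]; the algebraic connectivity is the second entry, 1.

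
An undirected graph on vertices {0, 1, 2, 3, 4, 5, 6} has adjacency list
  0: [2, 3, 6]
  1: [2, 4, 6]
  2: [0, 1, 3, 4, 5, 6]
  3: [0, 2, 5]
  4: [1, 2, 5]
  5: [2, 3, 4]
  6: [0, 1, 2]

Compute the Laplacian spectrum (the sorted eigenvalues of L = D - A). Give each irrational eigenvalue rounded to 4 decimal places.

Each diagonal entry of L is the vertex degree and each off-diagonal entry is -1 where an edge is present, 0 otherwise; in the order [0, 1, 2, 3, 4, 5, 6] the diagonal is [3, 3, 6, 3, 3, 3, 3]. Diagonalising L (or applying a numerical eigensolver to the 7x7 matrix) gives the spectrum above. By the matrix-tree theorem the graph has (1/7) * product of the nonzero eigenvalues = 320 spanning trees. There is one zero in the spectrum, matching the 1 component.

[0, 2, 2, 4, 4, 5, 7]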